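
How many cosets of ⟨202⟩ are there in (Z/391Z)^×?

4

Since 202 ∈ (Z/391Z)^×, its order divides φ(391) = φ(17·23) = (17−1)·(23−1) = 16·22 = 352 = 2^5 · 11.
Divisors of 352: 1, 2, 4, 8, 11, 16, 22, 32, 44, 88, 176, 352.
Check 202^d mod 391 for each divisor in increasing order:
202^1 ≡ 202 (mod 391)
202^2 ≡ 140 (mod 391)
202^4 ≡ 50 (mod 391)
202^8 ≡ 154 (mod 391)
202^11 ≡ 162 (mod 391)
202^16 ≡ 256 (mod 391)
202^22 ≡ 47 (mod 391)
202^32 ≡ 239 (mod 391)
202^44 ≡ 254 (mod 391)
202^88 ≡ 1 (mod 391) ✓
Thus |⟨202⟩| = ord(202) = 88.
The index is φ(391) / ord(202) = 352 / 88 = 4.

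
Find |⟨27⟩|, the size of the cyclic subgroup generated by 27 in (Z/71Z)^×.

The order of 27 must divide φ(71) = 71 − 1 = 70 = 2 · 5 · 7.
Divisors of 70: 1, 2, 5, 7, 10, 14, 35, 70.
Compute 27^d (mod 71) for the divisors d until we hit 1:
27^1 ≡ 27
27^2 ≡ 19
27^5 ≡ 20
27^7 ≡ 25
27^10 ≡ 45
27^14 ≡ 57
27^35 ≡ 1
Therefore the multiplicative order of 27 modulo 71 is 35.

35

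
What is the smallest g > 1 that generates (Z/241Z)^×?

φ(241) = 241 − 1 = 240 = 2^4 · 3 · 5.
Test candidates g = 2, 3, … against the prime factors q ∈ {2, 3, 5} of φ(241): g is a generator iff g^(240/q) ≢ 1 for every such q.
g = 2: 2^120 ≡ 1 — hits 1, so not a primitive root.
g = 3: 3^120 ≡ 1 — hits 1, so not a primitive root.
g = 4: 4^120 ≡ 1 — hits 1, so not a primitive root.
g = 5: 5^120 ≡ 1 — hits 1, so not a primitive root.
g = 6: 6^120 ≡ 1 — hits 1, so not a primitive root.
g = 7: 7^120 ≡ 240; 7^80 ≡ 15; 7^48 ≡ 91 — none is 1, so 7 is a primitive root.
So 7 is the smallest generator of (Z/241Z)^×.

7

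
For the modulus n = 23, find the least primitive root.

5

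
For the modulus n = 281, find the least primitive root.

3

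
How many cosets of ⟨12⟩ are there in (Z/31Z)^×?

By Lagrange's theorem, ord_31(12) divides φ(31) = 31 − 1 = 30 = 2 · 3 · 5.
Divisors of 30: 1, 2, 3, 5, 6, 10, 15, 30.
Check 12^d mod 31 for each divisor in increasing order:
12^1 ≡ 12 (mod 31)
12^2 ≡ 20 (mod 31)
12^3 ≡ 23 (mod 31)
12^5 ≡ 26 (mod 31)
12^6 ≡ 2 (mod 31)
12^10 ≡ 25 (mod 31)
12^15 ≡ 30 (mod 31)
12^30 ≡ 1 (mod 31) ✓
Thus |⟨12⟩| = ord(12) = 30.
The index is φ(31) / ord(12) = 30 / 30 = 1.

1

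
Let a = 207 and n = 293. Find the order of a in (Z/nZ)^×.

292

By Lagrange's theorem, ord_293(207) divides φ(293) = 293 − 1 = 292 = 2^2 · 73.
Divisors of 292: 1, 2, 4, 73, 146, 292.
Compute 207^d (mod 293) for the divisors d until we hit 1:
207^1 ≡ 207
207^2 ≡ 71
207^4 ≡ 60
207^73 ≡ 138
207^146 ≡ 292
207^292 ≡ 1
Therefore the multiplicative order of 207 modulo 293 is 292.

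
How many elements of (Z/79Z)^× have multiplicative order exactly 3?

φ(79) = 79 − 1 = 78 = 2 · 3 · 13.
(Z/79Z)^× is cyclic (|G| = 78); a cyclic group of order m has exactly φ(d) elements of each order d | m, and none otherwise.
3 | 78, and φ(3) = 3 − 1 = 2.

2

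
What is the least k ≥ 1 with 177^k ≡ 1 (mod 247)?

By Lagrange's theorem, ord_247(177) divides φ(247) = φ(13·19) = (13−1)·(19−1) = 12·18 = 216 = 2^3 · 3^3.
Divisors of 216: 1, 2, 3, 4, 6, 8, 9, 12, 18, 24, 27, 36, 54, 72, 108, 216.
Check 177^d mod 247 for each divisor in increasing order:
177^1 ≡ 177 (mod 247)
177^2 ≡ 207 (mod 247)
177^3 ≡ 83 (mod 247)
177^4 ≡ 118 (mod 247)
177^6 ≡ 220 (mod 247)
177^8 ≡ 92 (mod 247)
177^9 ≡ 229 (mod 247)
177^12 ≡ 235 (mod 247)
177^18 ≡ 77 (mod 247)
177^24 ≡ 144 (mod 247)
177^27 ≡ 96 (mod 247)
177^36 ≡ 1 (mod 247) ✓
Hence ord(177) = 36.

36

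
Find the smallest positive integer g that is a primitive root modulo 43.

3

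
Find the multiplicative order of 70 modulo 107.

Since 70 ∈ (Z/107Z)^×, its order divides φ(107) = 107 − 1 = 106 = 2 · 53.
Divisors of 106: 1, 2, 53, 106.
Test each divisor d:
70^1 ≡ 70 (mod 107)
70^2 ≡ 85 (mod 107)
70^53 ≡ 106 (mod 107)
70^106 ≡ 1 (mod 107) ✓
Therefore the multiplicative order of 70 modulo 107 is 106.

106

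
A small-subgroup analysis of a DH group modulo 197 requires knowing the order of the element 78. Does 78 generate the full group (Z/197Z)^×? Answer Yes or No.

φ(197) = 197 − 1 = 196 = 2^2 · 7^2.
Test 78^(196/q) mod 197 for each prime factor q of 196:
78^98 ≡ 196 (mod 197)  [q = 2: ≢ 1 ✓]
78^28 ≡ 164 (mod 197)  [q = 7: ≢ 1 ✓]
Every test exponent gives a nontrivial residue, hence 78 generates the full group.

Yes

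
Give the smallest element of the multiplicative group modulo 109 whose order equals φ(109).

φ(109) = 109 − 1 = 108 = 2^2 · 3^3.
Test candidates g = 2, 3, … against the prime factors q ∈ {2, 3} of φ(109): g is a generator iff g^(108/q) ≢ 1 for every such q.
g = 2: 2^54 ≡ 108; 2^36 ≡ 1 — hits 1, so not a primitive root.
g = 3: 3^54 ≡ 1 — hits 1, so not a primitive root.
g = 4: 4^54 ≡ 1 — hits 1, so not a primitive root.
g = 5: 5^54 ≡ 1 — hits 1, so not a primitive root.
g = 6: 6^54 ≡ 108; 6^36 ≡ 63 — none is 1, so 6 is a primitive root.
So 6 is the smallest generator of (Z/109Z)^×.

6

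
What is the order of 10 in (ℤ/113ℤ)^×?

112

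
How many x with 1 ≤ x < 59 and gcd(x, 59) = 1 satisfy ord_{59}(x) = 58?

φ(59) = 59 − 1 = 58 = 2 · 29.
(Z/59Z)^× is cyclic (|G| = 58); a cyclic group of order m has exactly φ(d) elements of each order d | m, and none otherwise.
58 = 2 · 29 divides 58, and φ(58) = 28.

28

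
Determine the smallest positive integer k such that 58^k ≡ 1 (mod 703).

Since 58 ∈ (Z/703Z)^×, its order divides φ(703) = φ(19·37) = (19−1)·(37−1) = 18·36 = 648 = 2^3 · 3^4.
Divisors of 648: 1, 2, 3, 4, 6, 8, 9, 12, 18, 24, 27, 36, 54, 72, 81, 108, 162, 216, 324, 648.
Compute 58^d (mod 703) for the divisors d until we hit 1:
58^1 ≡ 58 (mod 703)
58^2 ≡ 552 (mod 703)
58^3 ≡ 381 (mod 703)
58^4 ≡ 305 (mod 703)
58^6 ≡ 343 (mod 703)
58^8 ≡ 229 (mod 703)
58^9 ≡ 628 (mod 703)
58^12 ≡ 248 (mod 703)
58^18 ≡ 1 (mod 703) ✓
So ord_703(58) = 18.

18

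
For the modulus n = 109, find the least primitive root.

6

φ(109) = 109 − 1 = 108 = 2^2 · 3^3.
Test candidates g = 2, 3, … against the prime factors q ∈ {2, 3} of φ(109): g is a generator iff g^(108/q) ≢ 1 for every such q.
g = 2: 2^54 ≡ 108; 2^36 ≡ 1 — hits 1, so not a primitive root.
g = 3: 3^54 ≡ 1 — hits 1, so not a primitive root.
g = 4: 4^54 ≡ 1 — hits 1, so not a primitive root.
g = 5: 5^54 ≡ 1 — hits 1, so not a primitive root.
g = 6: 6^54 ≡ 108; 6^36 ≡ 63 — none is 1, so 6 is a primitive root.
Hence the least primitive root of 109 is 6.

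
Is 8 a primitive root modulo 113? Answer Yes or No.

φ(113) = 113 − 1 = 112 = 2^4 · 7.
Test 8^(112/q) mod 113 for each prime factor q of 112:
8^56 ≡ 1 (mod 113)  [q = 2: ≡ 1 ✗]
8^16 ≡ 49 (mod 113)  [q = 7: ≢ 1 ✓]
Since 8^56 ≡ 1, the order of 8 divides 56 < 112, so 8 is not a primitive root.

No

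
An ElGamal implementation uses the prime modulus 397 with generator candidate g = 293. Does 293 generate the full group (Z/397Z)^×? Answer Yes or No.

φ(397) = 397 − 1 = 396 = 2^2 · 3^2 · 11.
Test 293^(396/q) mod 397 for each prime factor q of 396:
293^198 ≡ 1 (mod 397)  [q = 2: ≡ 1 ✗]
293^132 ≡ 34 (mod 397)  [q = 3: ≢ 1 ✓]
293^36 ≡ 16 (mod 397)  [q = 11: ≢ 1 ✓]
The check at q = 2 fails, so 293 generates a proper subgroup.

No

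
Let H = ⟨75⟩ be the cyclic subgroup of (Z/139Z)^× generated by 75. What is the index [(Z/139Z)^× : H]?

3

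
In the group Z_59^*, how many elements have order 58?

φ(59) = 59 − 1 = 58 = 2 · 29.
(Z/59Z)^× is cyclic (|G| = 58); a cyclic group of order m has exactly φ(d) elements of each order d | m, and none otherwise.
58 = 2 · 29 divides 58, and φ(58) = 28.

28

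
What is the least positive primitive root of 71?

φ(71) = 71 − 1 = 70 = 2 · 5 · 7.
g is a primitive root iff g^(70/q) ≢ 1 (mod 71) for each prime q ∈ {2, 5, 7}.
g = 2: 2^35 ≡ 1 — hits 1, so not a primitive root.
g = 3: 3^35 ≡ 1 — hits 1, so not a primitive root.
g = 4: 4^35 ≡ 1 — hits 1, so not a primitive root.
g = 5: 5^35 ≡ 1 — hits 1, so not a primitive root.
g = 6: 6^35 ≡ 1 — hits 1, so not a primitive root.
g = 7: 7^35 ≡ 70; 7^14 ≡ 54; 7^10 ≡ 45 — none is 1, so 7 is a primitive root.
So 7 is the smallest generator of (Z/71Z)^×.

7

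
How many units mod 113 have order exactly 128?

φ(113) = 113 − 1 = 112 = 2^4 · 7.
In a cyclic group of order 112, there are φ(d) elements of order d for each divisor d of 112, and zero for non-divisors.
Here 112 is not a multiple of 128, so there are no elements of order 128.

0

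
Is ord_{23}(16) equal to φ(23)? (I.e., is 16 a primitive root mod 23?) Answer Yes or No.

No

φ(23) = 23 − 1 = 22 = 2 · 11.
It suffices to check that the order of 16 is not a proper divisor of 22: compute 16^(22/q) for q ∈ {2, 11}.
16^11 ≡ 1 (mod 23)  [q = 2: ≡ 1 ✗]
16^2 ≡ 3 (mod 23)  [q = 11: ≢ 1 ✓]
16^11 ≡ 1 shows ord(16) | 11, strictly less than φ(23); not a primitive root.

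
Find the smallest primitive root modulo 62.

3

φ(62) = φ(2)·φ(31) = 1·30 = 30 = 2 · 3 · 5.
Test candidates g = 2, 3, … against the prime factors q ∈ {2, 3, 5} of φ(62): g is a generator iff g^(30/q) ≢ 1 for every such q.
g = 2: gcd(2, 62) = 2 > 1, not a unit — skip.
g = 3: 3^15 ≡ 61; 3^10 ≡ 25; 3^6 ≡ 47 — none is 1, so 3 is a primitive root.
The smallest primitive root modulo 62 is 3.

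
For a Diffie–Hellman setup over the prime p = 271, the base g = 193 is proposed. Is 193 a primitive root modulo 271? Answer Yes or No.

Yes

φ(271) = 271 − 1 = 270 = 2 · 3^3 · 5.
193 is a primitive root mod 271 iff 193^(φ(271)/q) ≢ 1 for every prime q | φ(271), i.e. q ∈ {2, 3, 5}.
193^135 ≡ 270 (mod 271)  [q = 2: ≢ 1 ✓]
193^90 ≡ 242 (mod 271)  [q = 3: ≢ 1 ✓]
193^54 ≡ 10 (mod 271)  [q = 5: ≢ 1 ✓]
Every test exponent gives a nontrivial residue, hence 193 generates the full group.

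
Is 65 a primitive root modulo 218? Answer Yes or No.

Yes

φ(218) = φ(2)·φ(109) = 1·108 = 108 = 2^2 · 3^3.
65 is a primitive root mod 218 iff 65^(φ(218)/q) ≢ 1 for every prime q | φ(218), i.e. q ∈ {2, 3}.
65^54 ≡ 217 (mod 218)  [q = 2: ≢ 1 ✓]
65^36 ≡ 45 (mod 218)  [q = 3: ≢ 1 ✓]
None equal 1, so ord_218(65) = 108: 65 is a primitive root.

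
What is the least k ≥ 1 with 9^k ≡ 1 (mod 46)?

The order of 9 must divide φ(46) = φ(2)·φ(23) = 1·22 = 22 = 2 · 11.
Divisors of 22: 1, 2, 11, 22.
Evaluate successive powers at the divisors of 22:
9^1 ≡ 9 (mod 46)
9^2 ≡ 35 (mod 46)
9^11 ≡ 1 (mod 46) ✓
The smallest such exponent is 11, so the order of 9 is 11.

11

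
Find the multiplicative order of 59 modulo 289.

Since 59 ∈ (Z/289Z)^×, its order divides φ(289) = φ(17^2) = 17·(17−1) = 272 = 2^4 · 17.
Divisors of 272: 1, 2, 4, 8, 16, 17, 34, 68, 136, 272.
Check 59^d mod 289 for each divisor in increasing order:
59^1 ≡ 59 (mod 289)
59^2 ≡ 13 (mod 289)
59^4 ≡ 169 (mod 289)
59^8 ≡ 239 (mod 289)
59^16 ≡ 188 (mod 289)
59^17 ≡ 110 (mod 289)
59^34 ≡ 251 (mod 289)
59^68 ≡ 288 (mod 289)
59^136 ≡ 1 (mod 289) ✓
The smallest such exponent is 136, so the order of 59 is 136.

136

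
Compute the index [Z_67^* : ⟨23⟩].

Since 23 ∈ (Z/67Z)^×, its order divides φ(67) = 67 − 1 = 66 = 2 · 3 · 11.
Divisors of 66: 1, 2, 3, 6, 11, 22, 33, 66.
Evaluate successive powers at the divisors of 66:
23^1 ≡ 23 (mod 67)
23^2 ≡ 60 (mod 67)
23^3 ≡ 40 (mod 67)
23^6 ≡ 59 (mod 67)
23^11 ≡ 29 (mod 67)
23^22 ≡ 37 (mod 67)
23^33 ≡ 1 (mod 67) ✓
The order of 23 is 33, so the subgroup it generates has 33 elements.
Index = |(Z/67Z)^×| / |⟨23⟩| = 66 / 33 = 2.

2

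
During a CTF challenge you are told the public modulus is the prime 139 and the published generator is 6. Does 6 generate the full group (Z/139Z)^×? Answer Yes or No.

φ(139) = 139 − 1 = 138 = 2 · 3 · 23.
Test 6^(138/q) mod 139 for each prime factor q of 138:
6^69 ≡ 1 (mod 139)  [q = 2: ≡ 1 ✗]
6^46 ≡ 1 (mod 139)  [q = 3: ≡ 1 ✗]
6^6 ≡ 91 (mod 139)  [q = 23: ≢ 1 ✓]
Since 6^69 ≡ 1, the order of 6 divides 69 < 138, so 6 is not a primitive root.

No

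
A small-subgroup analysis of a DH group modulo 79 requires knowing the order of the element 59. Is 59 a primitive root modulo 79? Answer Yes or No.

φ(79) = 79 − 1 = 78 = 2 · 3 · 13.
It suffices to check that the order of 59 is not a proper divisor of 78: compute 59^(78/q) for q ∈ {2, 3, 13}.
59^39 ≡ 78 (mod 79)  [q = 2: ≢ 1 ✓]
59^26 ≡ 23 (mod 79)  [q = 3: ≢ 1 ✓]
59^6 ≡ 46 (mod 79)  [q = 13: ≢ 1 ✓]
Every test exponent gives a nontrivial residue, hence 59 generates the full group.

Yes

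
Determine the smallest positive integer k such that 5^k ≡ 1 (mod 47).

ord(5) | φ(47) = 47 − 1 = 46 = 2 · 23.
Divisors of 46: 1, 2, 23, 46.
Test each divisor d:
5^1 ≡ 5
5^2 ≡ 25
5^23 ≡ 46
5^46 ≡ 1
Therefore the multiplicative order of 5 modulo 47 is 46.

46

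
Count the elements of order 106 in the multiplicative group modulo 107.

52

φ(107) = 107 − 1 = 106 = 2 · 53.
(Z/107Z)^× is cyclic (|G| = 106); a cyclic group of order m has exactly φ(d) elements of each order d | m, and none otherwise.
106 = 2 · 53 divides 106, and φ(106) = 52.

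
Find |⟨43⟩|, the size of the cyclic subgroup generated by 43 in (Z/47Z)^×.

Since 43 ∈ (Z/47Z)^×, its order divides φ(47) = 47 − 1 = 46 = 2 · 23.
Divisors of 46: 1, 2, 23, 46.
Test each divisor d:
43^1 ≡ 43
43^2 ≡ 16
43^23 ≡ 46
43^46 ≡ 1
Hence ord(43) = 46.

46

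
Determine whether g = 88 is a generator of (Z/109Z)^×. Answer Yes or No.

No

φ(109) = 109 − 1 = 108 = 2^2 · 3^3.
It suffices to check that the order of 88 is not a proper divisor of 108: compute 88^(108/q) for q ∈ {2, 3}.
88^54 ≡ 1 (mod 109)  [q = 2: ≡ 1 ✗]
88^36 ≡ 45 (mod 109)  [q = 3: ≢ 1 ✓]
88^54 ≡ 1 shows ord(88) | 54, strictly less than φ(109); not a primitive root.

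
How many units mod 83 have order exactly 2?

1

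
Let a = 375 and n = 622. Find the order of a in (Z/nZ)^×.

155

By Lagrange's theorem, ord_622(375) divides φ(622) = φ(2)·φ(311) = 1·310 = 310 = 2 · 5 · 31.
Divisors of 310: 1, 2, 5, 10, 31, 62, 155, 310.
Test each divisor d:
375^1 ≡ 375 (mod 622)
375^2 ≡ 53 (mod 622)
375^5 ≡ 329 (mod 622)
375^10 ≡ 13 (mod 622)
375^31 ≡ 347 (mod 622)
375^62 ≡ 363 (mod 622)
375^155 ≡ 1 (mod 622) ✓
Hence ord(375) = 155.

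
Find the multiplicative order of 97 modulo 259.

Since 97 ∈ (Z/259Z)^×, its order divides φ(259) = φ(7·37) = (7−1)·(37−1) = 6·36 = 216 = 2^3 · 3^3.
Divisors of 216: 1, 2, 3, 4, 6, 8, 9, 12, 18, 24, 27, 36, 54, 72, 108, 216.
Evaluate successive powers at the divisors of 216:
97^1 ≡ 97 (mod 259)
97^2 ≡ 85 (mod 259)
97^3 ≡ 216 (mod 259)
97^4 ≡ 232 (mod 259)
97^6 ≡ 36 (mod 259)
97^8 ≡ 211 (mod 259)
97^9 ≡ 6 (mod 259)
97^12 ≡ 1 (mod 259) ✓
The smallest such exponent is 12, so the order of 97 is 12.

12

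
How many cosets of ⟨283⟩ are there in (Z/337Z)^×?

14

Since 283 ∈ (Z/337Z)^×, its order divides φ(337) = 337 − 1 = 336 = 2^4 · 3 · 7.
Divisors of 336: 1, 2, 3, 4, 6, 7, 8, 12, 14, 16, 21, 24, 28, 42, 48, 56, 84, 112, 168, 336.
Check 283^d mod 337 for each divisor in increasing order:
283^1 ≡ 283 (mod 337)
283^2 ≡ 220 (mod 337)
283^3 ≡ 252 (mod 337)
283^4 ≡ 209 (mod 337)
283^6 ≡ 148 (mod 337)
283^7 ≡ 96 (mod 337)
283^8 ≡ 208 (mod 337)
283^12 ≡ 336 (mod 337)
283^14 ≡ 117 (mod 337)
283^16 ≡ 128 (mod 337)
283^21 ≡ 111 (mod 337)
283^24 ≡ 1 (mod 337) ✓
So ord_337(283) = 24, hence |⟨283⟩| = 24.
The index is φ(337) / ord(283) = 336 / 24 = 14.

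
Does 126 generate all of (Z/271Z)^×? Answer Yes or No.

φ(271) = 271 − 1 = 270 = 2 · 3^3 · 5.
It suffices to check that the order of 126 is not a proper divisor of 270: compute 126^(270/q) for q ∈ {2, 3, 5}.
126^135 ≡ 1 (mod 271)  [q = 2: ≡ 1 ✗]
126^90 ≡ 28 (mod 271)  [q = 3: ≢ 1 ✓]
126^54 ≡ 1 (mod 271)  [q = 5: ≡ 1 ✗]
The check at q = 2 fails, so 126 generates a proper subgroup.

No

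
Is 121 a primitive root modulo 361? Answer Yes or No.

φ(361) = φ(19^2) = 19·(19−1) = 342 = 2 · 3^2 · 19.
121 is a primitive root mod 361 iff 121^(φ(361)/q) ≢ 1 for every prime q | φ(361), i.e. q ∈ {2, 3, 19}.
121^171 ≡ 1 (mod 361)  [q = 2: ≡ 1 ✗]
121^114 ≡ 1 (mod 361)  [q = 3: ≡ 1 ✗]
121^18 ≡ 77 (mod 361)  [q = 19: ≢ 1 ✓]
121^171 ≡ 1 shows ord(121) | 171, strictly less than φ(361); not a primitive root.

No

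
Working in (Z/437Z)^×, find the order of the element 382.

198

Since 382 ∈ (Z/437Z)^×, its order divides φ(437) = φ(19·23) = (19−1)·(23−1) = 18·22 = 396 = 2^2 · 3^2 · 11.
Divisors of 396: 1, 2, 3, 4, 6, 9, 11, 12, 18, 22, 33, 36, 44, 66, 99, 132, 198, 396.
Compute 382^d (mod 437) for the divisors d until we hit 1:
382^1 ≡ 382
382^2 ≡ 403
382^3 ≡ 122
382^4 ≡ 282
382^6 ≡ 26
382^9 ≡ 113
382^11 ≡ 91
382^12 ≡ 239
382^18 ≡ 96
382^22 ≡ 415
382^33 ≡ 183
382^36 ≡ 39
382^44 ≡ 47
382^66 ≡ 277
382^99 ≡ 436
382^132 ≡ 254
382^198 ≡ 1
Therefore the multiplicative order of 382 modulo 437 is 198.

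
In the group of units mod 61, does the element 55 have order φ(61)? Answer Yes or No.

Yes

φ(61) = 61 − 1 = 60 = 2^2 · 3 · 5.
Test 55^(60/q) mod 61 for each prime factor q of 60:
55^30 ≡ 60 (mod 61)  [q = 2: ≢ 1 ✓]
55^20 ≡ 47 (mod 61)  [q = 3: ≢ 1 ✓]
55^12 ≡ 20 (mod 61)  [q = 5: ≢ 1 ✓]
All checks pass, so 55 has order 60 and is a primitive root modulo 61.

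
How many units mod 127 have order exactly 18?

6

φ(127) = 127 − 1 = 126 = 2 · 3^2 · 7.
(Z/127Z)^× is cyclic (|G| = 126); a cyclic group of order m has exactly φ(d) elements of each order d | m, and none otherwise.
18 = 2 · 3^2 divides 126, and φ(18) = 6.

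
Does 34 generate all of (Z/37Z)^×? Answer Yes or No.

φ(37) = 37 − 1 = 36 = 2^2 · 3^2.
34 is a primitive root mod 37 iff 34^(φ(37)/q) ≢ 1 for every prime q | φ(37), i.e. q ∈ {2, 3}.
34^18 ≡ 1 (mod 37)  [q = 2: ≡ 1 ✗]
34^12 ≡ 10 (mod 37)  [q = 3: ≢ 1 ✓]
The check at q = 2 fails, so 34 generates a proper subgroup.

No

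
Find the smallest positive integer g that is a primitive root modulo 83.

φ(83) = 83 − 1 = 82 = 2 · 41.
Test candidates g = 2, 3, … against the prime factors q ∈ {2, 41} of φ(83): g is a generator iff g^(82/q) ≢ 1 for every such q.
g = 2: 2^41 ≡ 82; 2^2 ≡ 4 — none is 1, so 2 is a primitive root.
The smallest primitive root modulo 83 is 2.

2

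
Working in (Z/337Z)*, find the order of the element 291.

336

Since 291 ∈ (Z/337Z)^×, its order divides φ(337) = 337 − 1 = 336 = 2^4 · 3 · 7.
Divisors of 336: 1, 2, 3, 4, 6, 7, 8, 12, 14, 16, 21, 24, 28, 42, 48, 56, 84, 112, 168, 336.
Compute 291^d (mod 337) for the divisors d until we hit 1:
291^1 ≡ 291
291^2 ≡ 94
291^3 ≡ 57
291^4 ≡ 74
291^6 ≡ 216
291^7 ≡ 174
291^8 ≡ 84
291^12 ≡ 150
291^14 ≡ 283
291^16 ≡ 316
291^21 ≡ 40
291^24 ≡ 258
291^28 ≡ 220
291^42 ≡ 252
291^48 ≡ 175
291^56 ≡ 209
291^84 ≡ 148
291^112 ≡ 208
291^168 ≡ 336
291^336 ≡ 1
So ord_337(291) = 336.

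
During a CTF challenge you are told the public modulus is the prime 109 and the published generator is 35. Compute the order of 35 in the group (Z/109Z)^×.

27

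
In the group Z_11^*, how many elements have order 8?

0

φ(11) = 11 − 1 = 10 = 2 · 5.
(Z/11Z)^× is cyclic (|G| = 10); a cyclic group of order m has exactly φ(d) elements of each order d | m, and none otherwise.
Since 8 ∤ 10, the count is 0.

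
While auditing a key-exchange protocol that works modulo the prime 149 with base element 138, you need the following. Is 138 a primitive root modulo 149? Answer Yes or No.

φ(149) = 149 − 1 = 148 = 2^2 · 37.
It suffices to check that the order of 138 is not a proper divisor of 148: compute 138^(148/q) for q ∈ {2, 37}.
138^74 ≡ 148 (mod 149)  [q = 2: ≢ 1 ✓]
138^4 ≡ 39 (mod 149)  [q = 37: ≢ 1 ✓]
Every test exponent gives a nontrivial residue, hence 138 generates the full group.

Yes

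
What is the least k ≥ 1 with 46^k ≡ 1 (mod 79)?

13

ord(46) | φ(79) = 79 − 1 = 78 = 2 · 3 · 13.
Divisors of 78: 1, 2, 3, 6, 13, 26, 39, 78.
Check 46^d mod 79 for each divisor in increasing order:
46^1 ≡ 46
46^2 ≡ 62
46^3 ≡ 8
46^6 ≡ 64
46^13 ≡ 1
The smallest such exponent is 13, so the order of 46 is 13.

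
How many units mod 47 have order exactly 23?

22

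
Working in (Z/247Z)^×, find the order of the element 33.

36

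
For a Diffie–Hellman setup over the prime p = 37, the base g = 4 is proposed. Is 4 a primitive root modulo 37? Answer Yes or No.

No

φ(37) = 37 − 1 = 36 = 2^2 · 3^2.
4 is a primitive root mod 37 iff 4^(φ(37)/q) ≢ 1 for every prime q | φ(37), i.e. q ∈ {2, 3}.
4^18 ≡ 1 (mod 37)  [q = 2: ≡ 1 ✗]
4^12 ≡ 10 (mod 37)  [q = 3: ≢ 1 ✓]
The check at q = 2 fails, so 4 generates a proper subgroup.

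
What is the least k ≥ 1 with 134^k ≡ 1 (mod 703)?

The order of 134 must divide φ(703) = φ(19·37) = (19−1)·(37−1) = 18·36 = 648 = 2^3 · 3^4.
Divisors of 648: 1, 2, 3, 4, 6, 8, 9, 12, 18, 24, 27, 36, 54, 72, 81, 108, 162, 216, 324, 648.
Evaluate successive powers at the divisors of 648:
134^1 ≡ 134
134^2 ≡ 381
134^3 ≡ 438
134^4 ≡ 343
134^6 ≡ 628
134^8 ≡ 248
134^9 ≡ 191
134^12 ≡ 1
The smallest such exponent is 12, so the order of 134 is 12.

12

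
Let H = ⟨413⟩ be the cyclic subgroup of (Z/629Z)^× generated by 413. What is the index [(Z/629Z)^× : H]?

36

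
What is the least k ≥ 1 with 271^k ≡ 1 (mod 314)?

ord(271) | φ(314) = φ(2)·φ(157) = 1·156 = 156 = 2^2 · 3 · 13.
Divisors of 156: 1, 2, 3, 4, 6, 12, 13, 26, 39, 52, 78, 156.
Evaluate successive powers at the divisors of 156:
271^1 ≡ 271 (mod 314)
271^2 ≡ 279 (mod 314)
271^3 ≡ 249 (mod 314)
271^4 ≡ 283 (mod 314)
271^6 ≡ 143 (mod 314)
271^12 ≡ 39 (mod 314)
271^13 ≡ 207 (mod 314)
271^26 ≡ 145 (mod 314)
271^39 ≡ 185 (mod 314)
271^52 ≡ 301 (mod 314)
271^78 ≡ 313 (mod 314)
271^156 ≡ 1 (mod 314) ✓
The smallest such exponent is 156, so the order of 271 is 156.

156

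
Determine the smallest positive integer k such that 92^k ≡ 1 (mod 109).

36

ord(92) | φ(109) = 109 − 1 = 108 = 2^2 · 3^3.
Divisors of 108: 1, 2, 3, 4, 6, 9, 12, 18, 27, 36, 54, 108.
Compute 92^d (mod 109) for the divisors d until we hit 1:
92^1 ≡ 92 (mod 109)
92^2 ≡ 71 (mod 109)
92^3 ≡ 101 (mod 109)
92^4 ≡ 27 (mod 109)
92^6 ≡ 64 (mod 109)
92^9 ≡ 33 (mod 109)
92^12 ≡ 63 (mod 109)
92^18 ≡ 108 (mod 109)
92^27 ≡ 76 (mod 109)
92^36 ≡ 1 (mod 109) ✓
Hence ord(92) = 36.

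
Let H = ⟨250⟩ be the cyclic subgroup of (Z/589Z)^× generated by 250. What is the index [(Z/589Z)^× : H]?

6

ord(250) | φ(589) = φ(19·31) = (19−1)·(31−1) = 18·30 = 540 = 2^2 · 3^3 · 5.
Divisors of 540: 1, 2, 3, 4, 5, 6, 9, 10, 12, 15, 18, 20, 27, 30, 36, 45, 54, 60, 90, 108, 135, 180, 270, 540.
Compute 250^d (mod 589) for the divisors d until we hit 1:
250^1 ≡ 250 (mod 589)
250^2 ≡ 66 (mod 589)
250^3 ≡ 8 (mod 589)
250^4 ≡ 233 (mod 589)
250^5 ≡ 528 (mod 589)
250^6 ≡ 64 (mod 589)
250^9 ≡ 512 (mod 589)
250^10 ≡ 187 (mod 589)
250^12 ≡ 562 (mod 589)
250^15 ≡ 373 (mod 589)
250^18 ≡ 39 (mod 589)
250^20 ≡ 218 (mod 589)
250^27 ≡ 531 (mod 589)
250^30 ≡ 125 (mod 589)
250^36 ≡ 343 (mod 589)
250^45 ≡ 94 (mod 589)
250^54 ≡ 419 (mod 589)
250^60 ≡ 311 (mod 589)
250^90 ≡ 1 (mod 589) ✓
Thus |⟨250⟩| = ord(250) = 90.
The index is φ(589) / ord(250) = 540 / 90 = 6.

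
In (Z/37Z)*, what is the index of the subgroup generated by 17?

1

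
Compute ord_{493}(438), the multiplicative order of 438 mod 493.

28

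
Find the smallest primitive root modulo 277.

φ(277) = 277 − 1 = 276 = 2^2 · 3 · 23.
g is a primitive root iff g^(276/q) ≢ 1 (mod 277) for each prime q ∈ {2, 3, 23}.
g = 2: 2^138 ≡ 276; 2^92 ≡ 1 — hits 1, so not a primitive root.
g = 3: 3^138 ≡ 1 — hits 1, so not a primitive root.
g = 4: 4^138 ≡ 1 — hits 1, so not a primitive root.
g = 5: 5^138 ≡ 276; 5^92 ≡ 116; 5^12 ≡ 27 — none is 1, so 5 is a primitive root.
Hence the least primitive root of 277 is 5.

5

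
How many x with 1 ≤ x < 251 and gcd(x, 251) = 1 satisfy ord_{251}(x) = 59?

φ(251) = 251 − 1 = 250 = 2 · 5^3.
Since (Z/251Z)^× is cyclic of order 250, the number of elements of order d is φ(d) when d | 250 and 0 otherwise.
Since 59 ∤ 250, the count is 0.

0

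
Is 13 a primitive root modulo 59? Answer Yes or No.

φ(59) = 59 − 1 = 58 = 2 · 29.
An element g generates (Z/59Z)^× iff g^(58/q) ≢ 1 (mod 59) for each prime q ∈ {2, 29}.
13^29 ≡ 58 (mod 59)  [q = 2: ≢ 1 ✓]
13^2 ≡ 51 (mod 59)  [q = 29: ≢ 1 ✓]
Every test exponent gives a nontrivial residue, hence 13 generates the full group.

Yes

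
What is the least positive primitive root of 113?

3

φ(113) = 113 − 1 = 112 = 2^4 · 7.
g is a primitive root iff g^(112/q) ≢ 1 (mod 113) for each prime q ∈ {2, 7}.
g = 2: 2^56 ≡ 1 — hits 1, so not a primitive root.
g = 3: 3^56 ≡ 112; 3^16 ≡ 49 — none is 1, so 3 is a primitive root.
Hence the least primitive root of 113 is 3.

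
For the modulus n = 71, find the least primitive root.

7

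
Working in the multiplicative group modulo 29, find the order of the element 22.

The order of 22 must divide φ(29) = 29 − 1 = 28 = 2^2 · 7.
Divisors of 28: 1, 2, 4, 7, 14, 28.
Evaluate successive powers at the divisors of 28:
22^1 ≡ 22
22^2 ≡ 20
22^4 ≡ 23
22^7 ≡ 28
22^14 ≡ 1
The smallest such exponent is 14, so the order of 22 is 14.

14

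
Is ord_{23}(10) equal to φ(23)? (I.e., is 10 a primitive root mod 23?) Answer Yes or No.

φ(23) = 23 − 1 = 22 = 2 · 11.
Test 10^(22/q) mod 23 for each prime factor q of 22:
10^11 ≡ 22 (mod 23)  [q = 2: ≢ 1 ✓]
10^2 ≡ 8 (mod 23)  [q = 11: ≢ 1 ✓]
None equal 1, so ord_23(10) = 22: 10 is a primitive root.

Yes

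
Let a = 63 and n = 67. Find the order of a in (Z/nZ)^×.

66

Since 63 ∈ (Z/67Z)^×, its order divides φ(67) = 67 − 1 = 66 = 2 · 3 · 11.
Divisors of 66: 1, 2, 3, 6, 11, 22, 33, 66.
Check 63^d mod 67 for each divisor in increasing order:
63^1 ≡ 63
63^2 ≡ 16
63^3 ≡ 3
63^6 ≡ 9
63^11 ≡ 30
63^22 ≡ 29
63^33 ≡ 66
63^66 ≡ 1
Therefore the multiplicative order of 63 modulo 67 is 66.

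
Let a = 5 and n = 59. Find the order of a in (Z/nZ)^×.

29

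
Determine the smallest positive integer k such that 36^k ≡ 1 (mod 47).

ord(36) | φ(47) = 47 − 1 = 46 = 2 · 23.
Divisors of 46: 1, 2, 23, 46.
Evaluate successive powers at the divisors of 46:
36^1 ≡ 36 (mod 47)
36^2 ≡ 27 (mod 47)
36^23 ≡ 1 (mod 47) ✓
So ord_47(36) = 23.

23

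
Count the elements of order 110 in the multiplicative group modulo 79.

0

φ(79) = 79 − 1 = 78 = 2 · 3 · 13.
In a cyclic group of order 78, there are φ(d) elements of order d for each divisor d of 78, and zero for non-divisors.
Here 78 is not a multiple of 110, so there are no elements of order 110.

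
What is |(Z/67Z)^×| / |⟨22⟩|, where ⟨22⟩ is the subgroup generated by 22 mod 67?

ord(22) | φ(67) = 67 − 1 = 66 = 2 · 3 · 11.
Divisors of 66: 1, 2, 3, 6, 11, 22, 33, 66.
Check 22^d mod 67 for each divisor in increasing order:
22^1 ≡ 22 (mod 67)
22^2 ≡ 15 (mod 67)
22^3 ≡ 62 (mod 67)
22^6 ≡ 25 (mod 67)
22^11 ≡ 1 (mod 67) ✓
So ord_67(22) = 11, hence |⟨22⟩| = 11.
The index is φ(67) / ord(22) = 66 / 11 = 6.

6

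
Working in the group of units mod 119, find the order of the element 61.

By Lagrange's theorem, ord_119(61) divides φ(119) = φ(7·17) = (7−1)·(17−1) = 6·16 = 96 = 2^5 · 3.
Divisors of 96: 1, 2, 3, 4, 6, 8, 12, 16, 24, 32, 48, 96.
Check 61^d mod 119 for each divisor in increasing order:
61^1 ≡ 61
61^2 ≡ 32
61^3 ≡ 48
61^4 ≡ 72
61^6 ≡ 43
61^8 ≡ 67
61^12 ≡ 64
61^16 ≡ 86
61^24 ≡ 50
61^32 ≡ 18
61^48 ≡ 1
Therefore the multiplicative order of 61 modulo 119 is 48.

48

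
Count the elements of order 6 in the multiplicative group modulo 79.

2

φ(79) = 79 − 1 = 78 = 2 · 3 · 13.
Since (Z/79Z)^× is cyclic of order 78, the number of elements of order d is φ(d) when d | 78 and 0 otherwise.
6 = 2 · 3 divides 78, and φ(6) = 2.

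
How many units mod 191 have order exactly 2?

φ(191) = 191 − 1 = 190 = 2 · 5 · 19.
In a cyclic group of order 190, there are φ(d) elements of order d for each divisor d of 190, and zero for non-divisors.
2 | 190, and φ(2) = 2 − 1 = 1.

1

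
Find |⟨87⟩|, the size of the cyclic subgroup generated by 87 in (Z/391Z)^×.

88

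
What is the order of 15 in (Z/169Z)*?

156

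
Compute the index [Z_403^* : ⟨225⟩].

By Lagrange's theorem, ord_403(225) divides φ(403) = φ(13·31) = (13−1)·(31−1) = 12·30 = 360 = 2^3 · 3^2 · 5.
Divisors of 360: 1, 2, 3, 4, 5, 6, 8, 9, 10, 12, 15, 18, 20, 24, 30, 36, 40, 45, 60, 72, 90, 120, 180, 360.
Compute 225^d (mod 403) for the divisors d until we hit 1:
225^1 ≡ 225 (mod 403)
225^2 ≡ 250 (mod 403)
225^3 ≡ 233 (mod 403)
225^4 ≡ 35 (mod 403)
225^5 ≡ 218 (mod 403)
225^6 ≡ 287 (mod 403)
225^8 ≡ 16 (mod 403)
225^9 ≡ 376 (mod 403)
225^10 ≡ 373 (mod 403)
225^12 ≡ 157 (mod 403)
225^15 ≡ 311 (mod 403)
225^18 ≡ 326 (mod 403)
225^20 ≡ 94 (mod 403)
225^24 ≡ 66 (mod 403)
225^30 ≡ 1 (mod 403) ✓
Thus |⟨225⟩| = ord(225) = 30.
Index = |(Z/403Z)^×| / |⟨225⟩| = 360 / 30 = 12.

12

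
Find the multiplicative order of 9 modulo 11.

Since 9 ∈ (Z/11Z)^×, its order divides φ(11) = 11 − 1 = 10 = 2 · 5.
Divisors of 10: 1, 2, 5, 10.
Test each divisor d:
9^1 ≡ 9 (mod 11)
9^2 ≡ 4 (mod 11)
9^5 ≡ 1 (mod 11) ✓
Therefore the multiplicative order of 9 modulo 11 is 5.

5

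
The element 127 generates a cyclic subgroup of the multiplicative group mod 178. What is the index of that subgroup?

1

By Lagrange's theorem, ord_178(127) divides φ(178) = φ(2)·φ(89) = 1·88 = 88 = 2^3 · 11.
Divisors of 88: 1, 2, 4, 8, 11, 22, 44, 88.
Test each divisor d:
127^1 ≡ 127
127^2 ≡ 109
127^4 ≡ 133
127^8 ≡ 67
127^11 ≡ 101
127^22 ≡ 55
127^44 ≡ 177
127^88 ≡ 1
The order of 127 is 88, so the subgroup it generates has 88 elements.
The index is φ(178) / ord(127) = 88 / 88 = 1.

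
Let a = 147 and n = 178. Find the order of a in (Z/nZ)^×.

88

ord(147) | φ(178) = φ(2)·φ(89) = 1·88 = 88 = 2^3 · 11.
Divisors of 88: 1, 2, 4, 8, 11, 22, 44, 88.
Compute 147^d (mod 178) for the divisors d until we hit 1:
147^1 ≡ 147
147^2 ≡ 71
147^4 ≡ 57
147^8 ≡ 45
147^11 ≡ 101
147^22 ≡ 55
147^44 ≡ 177
147^88 ≡ 1
Hence ord(147) = 88.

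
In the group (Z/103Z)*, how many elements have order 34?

φ(103) = 103 − 1 = 102 = 2 · 3 · 17.
(Z/103Z)^× is cyclic (|G| = 102); a cyclic group of order m has exactly φ(d) elements of each order d | m, and none otherwise.
34 = 2 · 17 divides 102, and φ(34) = 16.

16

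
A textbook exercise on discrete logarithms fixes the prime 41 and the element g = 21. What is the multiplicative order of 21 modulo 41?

By Lagrange's theorem, ord_41(21) divides φ(41) = 41 − 1 = 40 = 2^3 · 5.
Divisors of 40: 1, 2, 4, 5, 8, 10, 20, 40.
Compute 21^d (mod 41) for the divisors d until we hit 1:
21^1 ≡ 21
21^2 ≡ 31
21^4 ≡ 18
21^5 ≡ 9
21^8 ≡ 37
21^10 ≡ 40
21^20 ≡ 1
So ord_41(21) = 20.

20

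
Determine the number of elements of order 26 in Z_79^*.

12

φ(79) = 79 − 1 = 78 = 2 · 3 · 13.
In a cyclic group of order 78, there are φ(d) elements of order d for each divisor d of 78, and zero for non-divisors.
26 = 2 · 13 divides 78, and φ(26) = 12.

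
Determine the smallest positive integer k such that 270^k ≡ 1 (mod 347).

Since 270 ∈ (Z/347Z)^×, its order divides φ(347) = 347 − 1 = 346 = 2 · 173.
Divisors of 346: 1, 2, 173, 346.
Check 270^d mod 347 for each divisor in increasing order:
270^1 ≡ 270 (mod 347)
270^2 ≡ 30 (mod 347)
270^173 ≡ 1 (mod 347) ✓
Therefore the multiplicative order of 270 modulo 347 is 173.

173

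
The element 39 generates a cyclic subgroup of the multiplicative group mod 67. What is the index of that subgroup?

2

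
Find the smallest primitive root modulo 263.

5

φ(263) = 263 − 1 = 262 = 2 · 131.
g is a primitive root iff g^(262/q) ≢ 1 (mod 263) for each prime q ∈ {2, 131}.
g = 2: 2^131 ≡ 1 — hits 1, so not a primitive root.
g = 3: 3^131 ≡ 1 — hits 1, so not a primitive root.
g = 4: 4^131 ≡ 1 — hits 1, so not a primitive root.
g = 5: 5^131 ≡ 262; 5^2 ≡ 25 — none is 1, so 5 is a primitive root.
Hence the least primitive root of 263 is 5.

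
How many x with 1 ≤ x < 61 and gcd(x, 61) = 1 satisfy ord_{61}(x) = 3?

φ(61) = 61 − 1 = 60 = 2^2 · 3 · 5.
Since (Z/61Z)^× is cyclic of order 60, the number of elements of order d is φ(d) when d | 60 and 0 otherwise.
3 | 60, and φ(3) = 3 − 1 = 2.

2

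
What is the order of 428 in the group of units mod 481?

18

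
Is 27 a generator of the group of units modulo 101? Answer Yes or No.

Yes

φ(101) = 101 − 1 = 100 = 2^2 · 5^2.
Test 27^(100/q) mod 101 for each prime factor q of 100:
27^50 ≡ 100 (mod 101)  [q = 2: ≢ 1 ✓]
27^20 ≡ 36 (mod 101)  [q = 5: ≢ 1 ✓]
All checks pass, so 27 has order 100 and is a primitive root modulo 101.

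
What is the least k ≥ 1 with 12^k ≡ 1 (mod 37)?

9

ord(12) | φ(37) = 37 − 1 = 36 = 2^2 · 3^2.
Divisors of 36: 1, 2, 3, 4, 6, 9, 12, 18, 36.
Check 12^d mod 37 for each divisor in increasing order:
12^1 ≡ 12 (mod 37)
12^2 ≡ 33 (mod 37)
12^3 ≡ 26 (mod 37)
12^4 ≡ 16 (mod 37)
12^6 ≡ 10 (mod 37)
12^9 ≡ 1 (mod 37) ✓
So ord_37(12) = 9.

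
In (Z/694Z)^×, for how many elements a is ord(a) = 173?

172

φ(694) = φ(2)·φ(347) = 1·346 = 346 = 2 · 173.
Since (Z/694Z)^× is cyclic of order 346, the number of elements of order d is φ(d) when d | 346 and 0 otherwise.
173 | 346, and φ(173) = 173 − 1 = 172.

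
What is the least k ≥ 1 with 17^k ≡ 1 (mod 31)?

30

The order of 17 must divide φ(31) = 31 − 1 = 30 = 2 · 3 · 5.
Divisors of 30: 1, 2, 3, 5, 6, 10, 15, 30.
Test each divisor d:
17^1 ≡ 17 (mod 31)
17^2 ≡ 10 (mod 31)
17^3 ≡ 15 (mod 31)
17^5 ≡ 26 (mod 31)
17^6 ≡ 8 (mod 31)
17^10 ≡ 25 (mod 31)
17^15 ≡ 30 (mod 31)
17^30 ≡ 1 (mod 31) ✓
Hence ord(17) = 30.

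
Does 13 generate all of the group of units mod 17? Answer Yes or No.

φ(17) = 17 − 1 = 16 = 2^4.
13 is a primitive root mod 17 iff 13^(φ(17)/q) ≢ 1 for every prime q | φ(17), i.e. q ∈ {2}.
13^8 ≡ 1 (mod 17)  [q = 2: ≡ 1 ✗]
The check at q = 2 fails, so 13 generates a proper subgroup.

No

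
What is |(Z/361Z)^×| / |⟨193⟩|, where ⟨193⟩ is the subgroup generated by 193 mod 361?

1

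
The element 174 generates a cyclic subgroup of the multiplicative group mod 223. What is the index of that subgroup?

Since 174 ∈ (Z/223Z)^×, its order divides φ(223) = 223 − 1 = 222 = 2 · 3 · 37.
Divisors of 222: 1, 2, 3, 6, 37, 74, 111, 222.
Evaluate successive powers at the divisors of 222:
174^1 ≡ 174 (mod 223)
174^2 ≡ 171 (mod 223)
174^3 ≡ 95 (mod 223)
174^6 ≡ 105 (mod 223)
174^37 ≡ 222 (mod 223)
174^74 ≡ 1 (mod 223) ✓
So ord_223(174) = 74, hence |⟨174⟩| = 74.
[(Z/223Z)^× : ⟨174⟩] = 222/74 = 3.

3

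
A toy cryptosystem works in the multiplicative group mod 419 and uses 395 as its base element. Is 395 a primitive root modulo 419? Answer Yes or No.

φ(419) = 419 − 1 = 418 = 2 · 11 · 19.
Test 395^(418/q) mod 419 for each prime factor q of 418:
395^209 ≡ 1 (mod 419)  [q = 2: ≡ 1 ✗]
395^38 ≡ 348 (mod 419)  [q = 11: ≢ 1 ✓]
395^22 ≡ 306 (mod 419)  [q = 19: ≢ 1 ✓]
The check at q = 2 fails, so 395 generates a proper subgroup.

No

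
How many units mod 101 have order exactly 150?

0

φ(101) = 101 − 1 = 100 = 2^2 · 5^2.
Since (Z/101Z)^× is cyclic of order 100, the number of elements of order d is φ(d) when d | 100 and 0 otherwise.
Here 100 is not a multiple of 150, so there are no elements of order 150.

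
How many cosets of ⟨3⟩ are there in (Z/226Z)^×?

ord(3) | φ(226) = φ(2)·φ(113) = 1·112 = 112 = 2^4 · 7.
Divisors of 112: 1, 2, 4, 7, 8, 14, 16, 28, 56, 112.
Check 3^d mod 226 for each divisor in increasing order:
3^1 ≡ 3
3^2 ≡ 9
3^4 ≡ 81
3^7 ≡ 153
3^8 ≡ 7
3^14 ≡ 131
3^16 ≡ 49
3^28 ≡ 211
3^56 ≡ 225
3^112 ≡ 1
So ord_226(3) = 112, hence |⟨3⟩| = 112.
Index = |(Z/226Z)^×| / |⟨3⟩| = 112 / 112 = 1.

1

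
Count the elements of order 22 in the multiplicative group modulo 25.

φ(25) = φ(5^2) = 5·(5−1) = 20 = 2^2 · 5.
(Z/25Z)^× is cyclic (|G| = 20); a cyclic group of order m has exactly φ(d) elements of each order d | m, and none otherwise.
Since 22 ∤ 20, the count is 0.

0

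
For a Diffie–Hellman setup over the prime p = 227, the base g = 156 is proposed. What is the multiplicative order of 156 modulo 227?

226

The order of 156 must divide φ(227) = 227 − 1 = 226 = 2 · 113.
Divisors of 226: 1, 2, 113, 226.
Test each divisor d:
156^1 ≡ 156 (mod 227)
156^2 ≡ 47 (mod 227)
156^113 ≡ 226 (mod 227)
156^226 ≡ 1 (mod 227) ✓
Hence ord(156) = 226.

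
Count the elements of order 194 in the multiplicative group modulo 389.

96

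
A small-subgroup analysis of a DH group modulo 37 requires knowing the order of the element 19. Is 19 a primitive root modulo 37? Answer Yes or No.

Yes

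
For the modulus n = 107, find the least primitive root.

2

φ(107) = 107 − 1 = 106 = 2 · 53.
g is a primitive root iff g^(106/q) ≢ 1 (mod 107) for each prime q ∈ {2, 53}.
g = 2: 2^53 ≡ 106; 2^2 ≡ 4 — none is 1, so 2 is a primitive root.
The smallest primitive root modulo 107 is 2.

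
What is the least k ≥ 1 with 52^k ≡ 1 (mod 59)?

58

The order of 52 must divide φ(59) = 59 − 1 = 58 = 2 · 29.
Divisors of 58: 1, 2, 29, 58.
Evaluate successive powers at the divisors of 58:
52^1 ≡ 52 (mod 59)
52^2 ≡ 49 (mod 59)
52^29 ≡ 58 (mod 59)
52^58 ≡ 1 (mod 59) ✓
Therefore the multiplicative order of 52 modulo 59 is 58.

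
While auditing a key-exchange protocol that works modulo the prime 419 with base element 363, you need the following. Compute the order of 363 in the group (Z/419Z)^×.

209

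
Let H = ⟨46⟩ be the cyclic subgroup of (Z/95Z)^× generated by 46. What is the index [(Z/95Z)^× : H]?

12

Since 46 ∈ (Z/95Z)^×, its order divides φ(95) = φ(5·19) = (5−1)·(19−1) = 4·18 = 72 = 2^3 · 3^2.
Divisors of 72: 1, 2, 3, 4, 6, 8, 9, 12, 18, 24, 36, 72.
Test each divisor d:
46^1 ≡ 46 (mod 95)
46^2 ≡ 26 (mod 95)
46^3 ≡ 56 (mod 95)
46^4 ≡ 11 (mod 95)
46^6 ≡ 1 (mod 95) ✓
Thus |⟨46⟩| = ord(46) = 6.
[(Z/95Z)^× : ⟨46⟩] = 72/6 = 12.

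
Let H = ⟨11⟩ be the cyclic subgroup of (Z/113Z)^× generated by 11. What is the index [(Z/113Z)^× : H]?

2

By Lagrange's theorem, ord_113(11) divides φ(113) = 113 − 1 = 112 = 2^4 · 7.
Divisors of 112: 1, 2, 4, 7, 8, 14, 16, 28, 56, 112.
Test each divisor d:
11^1 ≡ 11
11^2 ≡ 8
11^4 ≡ 64
11^7 ≡ 95
11^8 ≡ 28
11^14 ≡ 98
11^16 ≡ 106
11^28 ≡ 112
11^56 ≡ 1
So ord_113(11) = 56, hence |⟨11⟩| = 56.
Index = |(Z/113Z)^×| / |⟨11⟩| = 112 / 56 = 2.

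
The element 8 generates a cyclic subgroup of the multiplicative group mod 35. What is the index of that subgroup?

ord(8) | φ(35) = φ(5·7) = (5−1)·(7−1) = 4·6 = 24 = 2^3 · 3.
Divisors of 24: 1, 2, 3, 4, 6, 8, 12, 24.
Compute 8^d (mod 35) for the divisors d until we hit 1:
8^1 ≡ 8
8^2 ≡ 29
8^3 ≡ 22
8^4 ≡ 1
So ord_35(8) = 4, hence |⟨8⟩| = 4.
Index = |(Z/35Z)^×| / |⟨8⟩| = 24 / 4 = 6.

6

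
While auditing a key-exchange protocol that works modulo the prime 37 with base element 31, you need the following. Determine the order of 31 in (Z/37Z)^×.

4

Since 31 ∈ (Z/37Z)^×, its order divides φ(37) = 37 − 1 = 36 = 2^2 · 3^2.
Divisors of 36: 1, 2, 3, 4, 6, 9, 12, 18, 36.
Compute 31^d (mod 37) for the divisors d until we hit 1:
31^1 ≡ 31 (mod 37)
31^2 ≡ 36 (mod 37)
31^3 ≡ 6 (mod 37)
31^4 ≡ 1 (mod 37) ✓
The smallest such exponent is 4, so the order of 31 is 4.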